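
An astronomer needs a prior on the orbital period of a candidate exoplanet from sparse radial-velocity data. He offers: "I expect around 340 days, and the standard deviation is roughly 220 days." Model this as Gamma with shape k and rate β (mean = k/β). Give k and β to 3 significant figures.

For Gamma(k, rate β): mean = k/β, variance = k/β², so CV = 1/√k.
CV = SD/mean = 220/340 = 0.6471, hence k = 1/CV² = 2.39.
Then β = k/mean = 2.39/340 = 0.00702.

k ≈ 2.39, β ≈ 0.00702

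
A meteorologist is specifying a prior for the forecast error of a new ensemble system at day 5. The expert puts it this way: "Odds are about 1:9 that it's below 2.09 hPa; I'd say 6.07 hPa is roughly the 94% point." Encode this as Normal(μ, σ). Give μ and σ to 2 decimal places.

μ = 3.89, σ = 1.40

The p-quantile of Normal(μ,σ) is μ + z_p·σ, with z_{0.1} = -1.282 and z_{0.94} = 1.555.
Eliminate σ: μ = (z₂·x₁ − z₁·x₂)/(z₂ − z₁) = (1.555·2.09 − (-1.282)·6.07)/2.836 = 3.89.
Then σ = (x₂ − x₁)/(z₂ − z₁) = (6.07 − 2.09)/2.836 = 1.40.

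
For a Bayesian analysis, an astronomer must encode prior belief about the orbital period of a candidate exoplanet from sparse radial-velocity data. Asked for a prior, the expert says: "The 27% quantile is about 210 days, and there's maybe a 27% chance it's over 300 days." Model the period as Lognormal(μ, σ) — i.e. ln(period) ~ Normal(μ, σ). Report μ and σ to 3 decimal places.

If T ~ Lognormal(μ,σ) then ln T ~ Normal(μ,σ), so the p-quantile of ln T is μ + z_p·σ.
ln(210) = 5.347 and ln(300) = 5.704; z_{0.27} = -0.6128, z_{0.73} = 0.6128.
σ = (5.704 − 5.347)/(0.6128 − (-0.6128)) = 0.291.
μ = 5.347 − (-0.6128)·0.291 = 5.525.

μ ≈ 5.525, σ ≈ 0.291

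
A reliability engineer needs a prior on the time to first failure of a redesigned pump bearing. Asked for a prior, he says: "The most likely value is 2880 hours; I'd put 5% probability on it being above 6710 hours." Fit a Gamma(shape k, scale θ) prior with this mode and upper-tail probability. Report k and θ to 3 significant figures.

Gamma(k,θ) with k>1 has mode (k−1)θ, so θ = 2880/(k−1).
Need P(X < 6710) = 0.95 with θ tied to k this way. Start at k = 2, θ = 2880: P(X<6710) ≈ 0.676.
Too low — raise k to concentrate. Iterating converges to k ≈ 4.83.
Then θ = 2880/(4.83−1) ≈ 753.

k ≈ 4.83, θ ≈ 753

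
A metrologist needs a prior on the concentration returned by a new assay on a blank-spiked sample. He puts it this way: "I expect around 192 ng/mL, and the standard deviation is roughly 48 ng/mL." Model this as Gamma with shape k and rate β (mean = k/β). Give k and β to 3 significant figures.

k ≈ 16, β ≈ 0.0833

For Gamma(k, rate β): mean = k/β, variance = k/β², so CV = 1/√k.
CV = SD/mean = 48/192 = 0.25, hence k = 1/CV² = 16.
Then β = k/mean = 16/192 = 0.0833.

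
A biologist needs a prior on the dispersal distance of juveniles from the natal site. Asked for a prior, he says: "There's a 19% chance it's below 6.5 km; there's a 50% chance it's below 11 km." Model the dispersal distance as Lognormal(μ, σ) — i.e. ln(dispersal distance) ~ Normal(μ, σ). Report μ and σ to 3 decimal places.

If T ~ Lognormal(μ,σ) then ln T ~ Normal(μ,σ), so the p-quantile of ln T is μ + z_p·σ.
ln(6.5) = 1.872 and ln(11) = 2.398; z_{0.19} = -0.8779, z_{0.5} = 0.
σ = (2.398 − 1.872)/(0 − (-0.8779)) = 0.599.
μ = 1.872 − (-0.8779)·0.599 = 2.398.

μ ≈ 2.398, σ ≈ 0.599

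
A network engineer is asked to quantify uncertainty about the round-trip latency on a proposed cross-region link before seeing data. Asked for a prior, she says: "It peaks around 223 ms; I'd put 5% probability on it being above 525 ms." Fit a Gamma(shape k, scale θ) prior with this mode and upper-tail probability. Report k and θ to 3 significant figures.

k ≈ 4.73, θ ≈ 59.8

Gamma(k,θ) with k>1 has mode (k−1)θ, so θ = 223/(k−1).
Need P(X < 525) = 0.95 with θ tied to k this way. Start at k = 2, θ = 223: P(X<525) ≈ 0.681.
Too low — raise k to concentrate. Iterating converges to k ≈ 4.73.
Then θ = 223/(4.73−1) ≈ 59.8.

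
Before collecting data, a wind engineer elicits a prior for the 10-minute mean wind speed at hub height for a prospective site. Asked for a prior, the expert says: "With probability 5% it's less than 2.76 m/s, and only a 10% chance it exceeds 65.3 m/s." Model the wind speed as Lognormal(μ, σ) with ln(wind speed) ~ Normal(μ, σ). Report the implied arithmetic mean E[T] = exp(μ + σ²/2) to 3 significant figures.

If T ~ Lognormal(μ,σ) then ln T ~ Normal(μ,σ), so the p-quantile of ln T is μ + z_p·σ.
ln(2.76) = 1.015 and ln(65.3) = 4.179; z_{0.05} = -1.645, z_{0.9} = 1.282.
σ = (4.179 − 1.015)/(1.282 − (-1.645)) = 1.081.
μ = 1.015 − (-1.645)·1.081 = 2.793.
E[T] = exp(μ + σ²/2) = exp(2.793 + 0.5844) = 29.3 m/s.

E[T] ≈ 29.3 m/s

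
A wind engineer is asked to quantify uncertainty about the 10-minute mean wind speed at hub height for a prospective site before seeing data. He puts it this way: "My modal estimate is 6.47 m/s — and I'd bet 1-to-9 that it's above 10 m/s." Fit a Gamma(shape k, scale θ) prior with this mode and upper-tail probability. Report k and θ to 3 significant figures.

Gamma(k,θ) with k>1 has mode (k−1)θ, so θ = 6.47/(k−1).
Need P(X < 10) = 0.9 with θ tied to k this way. Start at k = 2, θ = 6.47: P(X<10) ≈ 0.457.
Too low — raise k to concentrate. Iterating converges to k ≈ 10.9.
Then θ = 6.47/(10.9−1) ≈ 0.656.

k ≈ 10.9, θ ≈ 0.656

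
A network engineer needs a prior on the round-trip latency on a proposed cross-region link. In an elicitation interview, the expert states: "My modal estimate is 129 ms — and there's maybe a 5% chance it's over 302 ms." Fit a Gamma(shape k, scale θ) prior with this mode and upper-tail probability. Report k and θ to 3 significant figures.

Gamma(k,θ) with k>1 has mode (k−1)θ, so θ = 129/(k−1).
Need P(X < 302) = 0.95 with θ tied to k this way. Start at k = 2, θ = 129: P(X<302) ≈ 0.679.
Too low — raise k to concentrate. Iterating converges to k ≈ 4.78.
Then θ = 129/(4.78−1) ≈ 34.1.

k ≈ 4.78, θ ≈ 34.1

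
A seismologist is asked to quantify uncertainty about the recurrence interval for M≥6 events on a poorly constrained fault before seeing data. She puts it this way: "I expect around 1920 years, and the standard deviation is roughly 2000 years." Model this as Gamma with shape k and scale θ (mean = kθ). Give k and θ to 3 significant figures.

For Gamma(k, scale θ): mean = kθ, variance = kθ², so CV = 1/√k.
CV = SD/mean = 2000/1920 = 1.042, hence k = 1/CV² = 0.922.
Then θ = mean/k = 1920/0.922 = 2080.

k ≈ 0.922, θ ≈ 2080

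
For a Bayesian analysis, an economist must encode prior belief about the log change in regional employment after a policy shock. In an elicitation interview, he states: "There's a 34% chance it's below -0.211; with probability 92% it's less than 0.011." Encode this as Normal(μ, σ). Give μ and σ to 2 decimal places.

For Normal(μ,σ), the p-quantile is μ + z_p·σ. Here z_{0.34} = -0.4125, z_{0.92} = 1.405.
So -0.211 = μ − 0.4125σ and 0.011 = μ + 1.405σ.
Subtracting: σ = (0.011 − -0.211)/(1.405 − (-0.4125)) = 0.12.
Then μ = -0.211 − (-0.4125)·0.12 = -0.16.

μ = -0.16, σ = 0.12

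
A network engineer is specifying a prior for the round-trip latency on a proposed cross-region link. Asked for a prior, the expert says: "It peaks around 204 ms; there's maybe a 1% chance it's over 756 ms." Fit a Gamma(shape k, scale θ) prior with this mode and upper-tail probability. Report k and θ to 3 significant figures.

k ≈ 3.49, θ ≈ 82

Gamma(k,θ) with k>1 has mode (k−1)θ, so θ = 204/(k−1).
Need P(X < 756) = 0.99 with θ tied to k this way. Start at k = 2, θ = 204: P(X<756) ≈ 0.884.
Too low — raise k to concentrate. Iterating converges to k ≈ 3.49.
Then θ = 204/(3.49−1) ≈ 82.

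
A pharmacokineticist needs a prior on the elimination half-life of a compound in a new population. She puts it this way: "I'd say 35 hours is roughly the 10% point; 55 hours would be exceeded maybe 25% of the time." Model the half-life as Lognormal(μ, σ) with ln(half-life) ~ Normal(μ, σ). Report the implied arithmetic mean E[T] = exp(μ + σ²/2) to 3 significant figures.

E[T] ≈ 48.3 hours

If T ~ Lognormal(μ,σ) then ln T ~ Normal(μ,σ), so the p-quantile of ln T is μ + z_p·σ.
ln(35) = 3.555 and ln(55) = 4.007; z_{0.1} = -1.282, z_{0.75} = 0.6745.
σ = (4.007 − 3.555)/(0.6745 − (-1.282)) = 0.231.
μ = 3.555 − (-1.282)·0.231 = 3.851.
E[T] = exp(μ + σ²/2) = exp(3.851 + 0.0267) = 48.3 hours.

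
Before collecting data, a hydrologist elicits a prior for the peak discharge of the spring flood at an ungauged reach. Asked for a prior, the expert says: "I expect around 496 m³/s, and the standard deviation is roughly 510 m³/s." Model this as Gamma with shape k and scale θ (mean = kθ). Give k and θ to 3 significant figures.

k ≈ 0.946, θ ≈ 524

For Gamma(k, scale θ): mean = kθ, variance = kθ², so CV = 1/√k.
CV = SD/mean = 510/496 = 1.028, hence k = 1/CV² = 0.946.
Then θ = mean/k = 496/0.946 = 524.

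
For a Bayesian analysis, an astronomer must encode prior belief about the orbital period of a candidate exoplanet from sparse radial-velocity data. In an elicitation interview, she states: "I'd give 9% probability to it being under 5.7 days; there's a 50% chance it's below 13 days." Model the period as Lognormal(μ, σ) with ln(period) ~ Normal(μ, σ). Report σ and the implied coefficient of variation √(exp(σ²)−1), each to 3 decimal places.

σ ≈ 0.615, CV ≈ 0.678

If T ~ Lognormal(μ,σ) then ln T ~ Normal(μ,σ), so the p-quantile of ln T is μ + z_p·σ.
ln(5.7) = 1.74 and ln(13) = 2.565; z_{0.09} = -1.341, z_{0.5} = 0.
σ = (2.565 − 1.74)/(0 − (-1.341)) = 0.615.
μ = 1.74 − (-1.341)·0.615 = 2.565.
CV = √(exp(σ²)−1) = √(exp(0.3782)−1) = 0.678.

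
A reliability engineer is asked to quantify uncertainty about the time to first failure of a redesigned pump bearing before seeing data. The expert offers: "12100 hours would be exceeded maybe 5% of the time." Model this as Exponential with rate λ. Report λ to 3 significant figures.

P(T > 12100.0) = e^(−λ·12100.0) = 0.05, so λ = −ln(0.05)/12100.0 = 0.000248.

λ ≈ 0.000248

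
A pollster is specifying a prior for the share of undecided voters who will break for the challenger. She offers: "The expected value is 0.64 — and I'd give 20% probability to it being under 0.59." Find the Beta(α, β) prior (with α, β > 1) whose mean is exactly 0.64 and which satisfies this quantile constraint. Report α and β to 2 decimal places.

With mean 0.64 fixed, write α = 0.64s, β = 0.36s where s = α+β.
Need P(θ < 0.59) = 0.2 under Beta(0.64s, 0.36s). Normal approximation: (q−m)/√(m(1−m)/s) ≈ z_{0.2} = -0.842, so s ≈ 0.64·0.36·(-0.842)²/(0.59−0.64)² = 65.3.
At s = 65.3: P(θ<0.59) ≈ 0.198. Adjusting to match 0.2 gives s ≈ 64.23.
So α = 0.64·64.23 ≈ 41.11, β = 0.36·64.23 ≈ 23.12.

α ≈ 41.11, β ≈ 23.12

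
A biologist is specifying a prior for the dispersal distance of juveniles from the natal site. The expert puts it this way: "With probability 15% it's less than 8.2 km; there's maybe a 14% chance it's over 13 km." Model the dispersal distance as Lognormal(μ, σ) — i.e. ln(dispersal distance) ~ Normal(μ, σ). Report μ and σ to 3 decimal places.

μ ≈ 2.330, σ ≈ 0.218

If T ~ Lognormal(μ,σ) then ln T ~ Normal(μ,σ), so the p-quantile of ln T is μ + z_p·σ.
ln(8.2) = 2.104 and ln(13) = 2.565; z_{0.15} = -1.036, z_{0.86} = 1.08.
σ = (2.565 − 2.104)/(1.08 − (-1.036)) = 0.218.
μ = 2.104 − (-1.036)·0.218 = 2.330.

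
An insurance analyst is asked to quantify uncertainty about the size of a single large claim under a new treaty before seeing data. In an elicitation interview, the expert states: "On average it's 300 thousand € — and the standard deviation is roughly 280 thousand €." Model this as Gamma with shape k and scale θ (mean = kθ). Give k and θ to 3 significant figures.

For Gamma(k, scale θ): mean = kθ, variance = kθ², so CV = 1/√k.
CV = SD/mean = 280/300 = 0.9333, hence k = 1/CV² = 1.15.
Then θ = mean/k = 300/1.15 = 261.

k ≈ 1.15, θ ≈ 261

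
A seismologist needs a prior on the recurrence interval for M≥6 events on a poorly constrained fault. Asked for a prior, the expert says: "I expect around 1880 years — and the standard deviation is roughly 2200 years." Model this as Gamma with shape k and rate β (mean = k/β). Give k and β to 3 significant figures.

k ≈ 0.73, β ≈ 0.000388

For Gamma(k, rate β): mean = k/β, variance = k/β², so CV = 1/√k.
CV = SD/mean = 2200/1880 = 1.17, hence k = 1/CV² = 0.73.
Then β = k/mean = 0.73/1880 = 0.000388.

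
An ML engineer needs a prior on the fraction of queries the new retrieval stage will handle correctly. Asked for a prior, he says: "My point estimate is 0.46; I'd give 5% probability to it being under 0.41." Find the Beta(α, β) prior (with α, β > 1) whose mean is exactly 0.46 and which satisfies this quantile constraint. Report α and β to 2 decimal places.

α ≈ 122.42, β ≈ 143.71

With mean 0.46 fixed, write α = 0.46s, β = 0.54s where s = α+β.
Need P(θ < 0.41) = 0.05 under Beta(0.46s, 0.54s). Normal approximation: (q−m)/√(m(1−m)/s) ≈ z_{0.05} = -1.64, so s ≈ 0.46·0.54·(-1.64)²/(0.41−0.46)² = 268.8.
At s = 268.8: P(θ<0.41) ≈ 0.049. Adjusting to match 0.05 gives s ≈ 266.13.
So α = 0.46·266.13 ≈ 122.42, β = 0.54·266.13 ≈ 143.71.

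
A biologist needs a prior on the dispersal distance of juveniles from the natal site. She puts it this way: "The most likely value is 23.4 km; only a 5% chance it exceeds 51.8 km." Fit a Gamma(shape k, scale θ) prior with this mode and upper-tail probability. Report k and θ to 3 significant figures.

Gamma(k,θ) with k>1 has mode (k−1)θ, so θ = 23.4/(k−1).
Need P(X < 51.8) = 0.95 with θ tied to k this way. Start at k = 2, θ = 23.4: P(X<51.8) ≈ 0.649.
Too low — raise k to concentrate. Iterating converges to k ≈ 5.35.
Then θ = 23.4/(5.35−1) ≈ 5.37.

k ≈ 5.35, θ ≈ 5.37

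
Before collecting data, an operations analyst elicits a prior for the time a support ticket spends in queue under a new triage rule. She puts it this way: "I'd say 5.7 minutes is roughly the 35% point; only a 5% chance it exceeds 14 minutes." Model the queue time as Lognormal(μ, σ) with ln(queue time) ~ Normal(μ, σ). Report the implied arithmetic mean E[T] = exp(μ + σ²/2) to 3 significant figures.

E[T] ≈ 7.46 minutes

If T ~ Lognormal(μ,σ) then ln T ~ Normal(μ,σ), so the p-quantile of ln T is μ + z_p·σ.
ln(5.7) = 1.74 and ln(14) = 2.639; z_{0.35} = -0.3853, z_{0.95} = 1.645.
σ = (2.639 − 1.74)/(1.645 − (-0.3853)) = 0.443.
μ = 1.74 − (-0.3853)·0.443 = 1.911.
E[T] = exp(μ + σ²/2) = exp(1.911 + 0.0980) = 7.46 minutes.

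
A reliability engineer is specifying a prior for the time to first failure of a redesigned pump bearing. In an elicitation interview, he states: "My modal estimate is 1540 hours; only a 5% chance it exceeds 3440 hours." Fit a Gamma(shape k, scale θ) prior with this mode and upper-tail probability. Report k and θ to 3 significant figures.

k ≈ 5.25, θ ≈ 362

Gamma(k,θ) with k>1 has mode (k−1)θ, so θ = 1540/(k−1).
Need P(X < 3440) = 0.95 with θ tied to k this way. Start at k = 2, θ = 1540: P(X<3440) ≈ 0.654.
Too low — raise k to concentrate. Iterating converges to k ≈ 5.25.
Then θ = 1540/(5.25−1) ≈ 362.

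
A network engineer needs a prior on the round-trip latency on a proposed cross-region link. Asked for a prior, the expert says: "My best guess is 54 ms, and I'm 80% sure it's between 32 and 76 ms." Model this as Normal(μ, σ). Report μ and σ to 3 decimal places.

A symmetric 80% interval runs μ ± z·σ with z = 1.282.
Half-width = 22, so σ = 22/1.282 = 17.167.
μ is the stated best guess, 54.000.

μ = 54.000, σ = 17.167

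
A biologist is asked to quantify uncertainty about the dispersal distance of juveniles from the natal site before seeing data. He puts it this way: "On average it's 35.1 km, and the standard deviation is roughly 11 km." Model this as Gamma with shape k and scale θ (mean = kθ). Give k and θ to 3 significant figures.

k ≈ 10.2, θ ≈ 3.45

For Gamma(k, scale θ): mean = kθ, variance = kθ², so CV = 1/√k.
CV = SD/mean = 11/35.1 = 0.3134, hence k = 1/CV² = 10.2.
Then θ = mean/k = 35.1/10.2 = 3.45.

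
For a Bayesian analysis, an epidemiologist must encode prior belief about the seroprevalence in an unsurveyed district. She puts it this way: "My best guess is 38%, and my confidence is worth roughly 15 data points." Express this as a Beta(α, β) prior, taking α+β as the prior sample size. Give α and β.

α = 5.7, β = 9.3

Under the effective-sample-size interpretation, Beta(α, β) has prior mean α/(α+β) and prior sample size α+β.
So α+β = 15 and α/(α+β) = 0.38, giving α = 0.38·15 = 5.7 and β = 15 − 5.7 = 9.3.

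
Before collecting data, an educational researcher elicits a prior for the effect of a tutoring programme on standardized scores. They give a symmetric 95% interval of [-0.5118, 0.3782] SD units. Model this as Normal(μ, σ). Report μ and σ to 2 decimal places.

A symmetric 95% interval runs μ ± z·σ with z = 1.96.
Half-width = 0.445, so σ = 0.445/1.96 = 0.23.
μ is the interval midpoint, -0.07.

μ = -0.07, σ = 0.23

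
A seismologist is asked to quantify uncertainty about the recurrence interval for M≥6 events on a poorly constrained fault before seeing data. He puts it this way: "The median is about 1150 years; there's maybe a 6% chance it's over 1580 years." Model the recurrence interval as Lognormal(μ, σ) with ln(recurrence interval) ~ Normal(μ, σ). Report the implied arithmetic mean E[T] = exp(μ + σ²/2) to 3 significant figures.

If T ~ Lognormal(μ,σ) then ln T ~ Normal(μ,σ), so the p-quantile of ln T is μ + z_p·σ.
ln(1150) = 7.048 and ln(1580) = 7.365; z_{0.5} = 0, z_{0.94} = 1.555.
σ = (7.365 − 7.048)/(1.555 − (0)) = 0.204.
μ = 7.048 − (0)·0.204 = 7.048.
E[T] = exp(μ + σ²/2) = exp(7.048 + 0.0209) = 1170 years.

E[T] ≈ 1170 years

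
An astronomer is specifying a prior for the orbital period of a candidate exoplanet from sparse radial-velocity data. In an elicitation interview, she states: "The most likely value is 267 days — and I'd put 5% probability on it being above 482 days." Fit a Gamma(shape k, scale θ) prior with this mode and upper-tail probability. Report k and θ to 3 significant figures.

k ≈ 8.99, θ ≈ 33.4

Gamma(k,θ) with k>1 has mode (k−1)θ, so θ = 267/(k−1).
Need P(X < 482) = 0.95 with θ tied to k this way. Start at k = 2, θ = 267: P(X<482) ≈ 0.539.
Too low — raise k to concentrate. Iterating converges to k ≈ 8.99.
Then θ = 267/(8.99−1) ≈ 33.4.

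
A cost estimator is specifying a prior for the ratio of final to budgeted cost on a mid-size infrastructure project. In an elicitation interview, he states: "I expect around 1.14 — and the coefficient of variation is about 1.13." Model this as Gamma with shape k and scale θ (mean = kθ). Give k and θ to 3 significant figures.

For Gamma(k, scale θ): mean = kθ, variance = kθ², so CV = 1/√k.
CV = 1.13, hence k = 1/CV² = 0.783.
Then θ = mean/k = 1.14/0.783 = 1.46.

k ≈ 0.783, θ ≈ 1.46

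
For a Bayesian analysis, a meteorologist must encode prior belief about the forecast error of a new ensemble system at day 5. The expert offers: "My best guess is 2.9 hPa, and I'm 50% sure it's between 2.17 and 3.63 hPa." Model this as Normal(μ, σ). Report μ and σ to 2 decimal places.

A symmetric 50% interval runs μ ± z·σ with z = 0.6745.
Half-width = 0.73, so σ = 0.73/0.6745 = 1.08.
μ is the stated best guess, 2.90.

μ = 2.90, σ = 1.08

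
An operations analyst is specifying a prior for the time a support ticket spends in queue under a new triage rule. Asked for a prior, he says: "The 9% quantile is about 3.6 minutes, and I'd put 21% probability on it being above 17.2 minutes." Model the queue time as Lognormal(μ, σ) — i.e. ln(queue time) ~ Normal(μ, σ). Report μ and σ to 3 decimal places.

μ ≈ 2.258, σ ≈ 0.728

If T ~ Lognormal(μ,σ) then ln T ~ Normal(μ,σ), so the p-quantile of ln T is μ + z_p·σ.
ln(3.6) = 1.281 and ln(17.2) = 2.845; z_{0.09} = -1.341, z_{0.79} = 0.8064.
σ = (2.845 − 1.281)/(0.8064 − (-1.341)) = 0.728.
μ = 1.281 − (-1.341)·0.728 = 2.258.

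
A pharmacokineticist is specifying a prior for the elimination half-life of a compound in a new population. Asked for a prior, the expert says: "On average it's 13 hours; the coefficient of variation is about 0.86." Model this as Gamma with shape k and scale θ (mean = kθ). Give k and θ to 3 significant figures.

For Gamma(k, scale θ): mean = kθ, variance = kθ², so CV = 1/√k.
CV = 0.86, hence k = 1/CV² = 1.35.
Then θ = mean/k = 13/1.35 = 9.61.

k ≈ 1.35, θ ≈ 9.61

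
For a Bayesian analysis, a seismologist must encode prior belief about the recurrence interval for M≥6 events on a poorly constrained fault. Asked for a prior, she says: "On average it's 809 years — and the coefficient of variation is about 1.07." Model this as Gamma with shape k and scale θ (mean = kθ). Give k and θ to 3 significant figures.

k ≈ 0.873, θ ≈ 926

For Gamma(k, scale θ): mean = kθ, variance = kθ², so CV = 1/√k.
CV = 1.07, hence k = 1/CV² = 0.873.
Then θ = mean/k = 809/0.873 = 926.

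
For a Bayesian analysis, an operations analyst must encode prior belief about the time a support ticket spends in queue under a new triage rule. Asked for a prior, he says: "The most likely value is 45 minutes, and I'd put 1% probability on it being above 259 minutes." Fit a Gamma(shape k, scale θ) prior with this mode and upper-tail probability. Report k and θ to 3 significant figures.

Gamma(k,θ) with k>1 has mode (k−1)θ, so θ = 45/(k−1).
Need P(X < 259) = 0.99 with θ tied to k this way. Start at k = 2, θ = 45: P(X<259) ≈ 0.979.
Too low — raise k to concentrate. Iterating converges to k ≈ 2.23.
Then θ = 45/(2.23−1) ≈ 36.7.

k ≈ 2.23, θ ≈ 36.7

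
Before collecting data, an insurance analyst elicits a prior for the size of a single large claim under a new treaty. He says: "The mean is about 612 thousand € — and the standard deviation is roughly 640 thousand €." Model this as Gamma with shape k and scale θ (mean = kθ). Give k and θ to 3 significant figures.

For Gamma(k, scale θ): mean = kθ, variance = kθ², so CV = 1/√k.
CV = SD/mean = 640/612 = 1.046, hence k = 1/CV² = 0.914.
Then θ = mean/k = 612/0.914 = 669.

k ≈ 0.914, θ ≈ 669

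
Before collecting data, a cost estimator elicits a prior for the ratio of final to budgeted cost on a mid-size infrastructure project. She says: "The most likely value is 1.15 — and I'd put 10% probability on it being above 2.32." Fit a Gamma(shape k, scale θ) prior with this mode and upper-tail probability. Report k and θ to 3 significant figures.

Gamma(k,θ) with k>1 has mode (k−1)θ, so θ = 1.15/(k−1).
Need P(X < 2.32) = 0.9 with θ tied to k this way. Start at k = 2, θ = 1.15: P(X<2.32) ≈ 0.599.
Too low — raise k to concentrate. Iterating converges to k ≈ 4.89.
Then θ = 1.15/(4.89−1) ≈ 0.295.

k ≈ 4.89, θ ≈ 0.295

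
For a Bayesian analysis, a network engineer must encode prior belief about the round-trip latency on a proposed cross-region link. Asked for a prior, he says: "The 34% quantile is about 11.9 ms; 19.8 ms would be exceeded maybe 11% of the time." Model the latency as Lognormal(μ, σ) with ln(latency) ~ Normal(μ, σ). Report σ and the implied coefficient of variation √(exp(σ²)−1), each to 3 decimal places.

If T ~ Lognormal(μ,σ) then ln T ~ Normal(μ,σ), so the p-quantile of ln T is μ + z_p·σ.
ln(11.9) = 2.477 and ln(19.8) = 2.986; z_{0.34} = -0.4125, z_{0.89} = 1.227.
σ = (2.986 − 2.477)/(1.227 − (-0.4125)) = 0.311.
μ = 2.477 − (-0.4125)·0.311 = 2.605.
CV = √(exp(σ²)−1) = √(exp(0.0965)−1) = 0.318.

σ ≈ 0.311, CV ≈ 0.318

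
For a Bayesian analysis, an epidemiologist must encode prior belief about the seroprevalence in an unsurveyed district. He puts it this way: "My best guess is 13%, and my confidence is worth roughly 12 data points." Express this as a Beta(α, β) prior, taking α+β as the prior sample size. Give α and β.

Under the effective-sample-size interpretation, Beta(α, β) has prior mean α/(α+β) and prior sample size α+β.
So α+β = 12 and α/(α+β) = 0.13, giving α = 0.13·12 = 1.56 and β = 12 − 1.56 = 10.44.

α = 1.56, β = 10.44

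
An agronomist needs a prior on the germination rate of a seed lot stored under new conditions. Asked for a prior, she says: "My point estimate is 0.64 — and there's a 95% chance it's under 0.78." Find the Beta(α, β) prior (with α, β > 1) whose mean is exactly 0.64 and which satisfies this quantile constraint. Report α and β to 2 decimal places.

With mean 0.64 fixed, write α = 0.64s, β = 0.36s where s = α+β.
Need P(θ < 0.78) = 0.95 under Beta(0.64s, 0.36s). Normal approximation: (q−m)/√(m(1−m)/s) ≈ z_{0.95} = 1.64, so s ≈ 0.64·0.36·(1.64)²/(0.78−0.64)² = 31.8.
At s = 31.8: P(θ<0.78) ≈ 0.960. Adjusting to match 0.95 gives s ≈ 28.40.
So α = 0.64·28.40 ≈ 18.17, β = 0.36·28.40 ≈ 10.22.

α ≈ 18.17, β ≈ 10.22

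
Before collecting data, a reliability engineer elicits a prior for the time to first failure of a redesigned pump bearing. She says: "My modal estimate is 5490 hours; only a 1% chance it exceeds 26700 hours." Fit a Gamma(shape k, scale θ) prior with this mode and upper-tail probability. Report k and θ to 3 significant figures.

Gamma(k,θ) with k>1 has mode (k−1)θ, so θ = 5490/(k−1).
Need P(X < 26700) = 0.99 with θ tied to k this way. Start at k = 2, θ = 5490: P(X<26700) ≈ 0.955.
Too low — raise k to concentrate. Iterating converges to k ≈ 2.58.
Then θ = 5490/(2.58−1) ≈ 3480.

k ≈ 2.58, θ ≈ 3480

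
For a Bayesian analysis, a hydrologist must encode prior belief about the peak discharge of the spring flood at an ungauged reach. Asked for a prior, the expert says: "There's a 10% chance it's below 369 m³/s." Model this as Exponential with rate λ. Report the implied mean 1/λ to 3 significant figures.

mean ≈ 3500 m³/s

P(T < 369.0) = 1 − e^(−λ·369.0) = 0.1, so λ = −ln(1−0.1)/369.0 = −ln(0.9)/369.0 = 0.000286.
Mean = 1/λ = 3500 m³/s.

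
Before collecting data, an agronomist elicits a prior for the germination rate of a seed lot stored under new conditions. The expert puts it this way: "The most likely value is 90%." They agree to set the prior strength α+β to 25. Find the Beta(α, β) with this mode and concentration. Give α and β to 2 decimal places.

For α,β > 1 the Beta mode is (α−1)/(α+β−2). With α+β = 25, the mode is (α−1)/23.
Set (α−1)/23 = 0.9 → α = 1 + 0.9·23 = 21.70.
β = 25 − α = 3.30.

α = 21.70, β = 3.30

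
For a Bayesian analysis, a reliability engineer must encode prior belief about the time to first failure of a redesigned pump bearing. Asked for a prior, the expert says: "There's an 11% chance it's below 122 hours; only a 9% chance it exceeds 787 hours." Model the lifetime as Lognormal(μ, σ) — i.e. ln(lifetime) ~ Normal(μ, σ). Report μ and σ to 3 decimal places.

If T ~ Lognormal(μ,σ) then ln T ~ Normal(μ,σ), so the p-quantile of ln T is μ + z_p·σ.
ln(122) = 4.804 and ln(787) = 6.668; z_{0.11} = -1.227, z_{0.91} = 1.341.
σ = (6.668 − 4.804)/(1.341 − (-1.227)) = 0.726.
μ = 4.804 − (-1.227)·0.726 = 5.695.

μ ≈ 5.695, σ ≈ 0.726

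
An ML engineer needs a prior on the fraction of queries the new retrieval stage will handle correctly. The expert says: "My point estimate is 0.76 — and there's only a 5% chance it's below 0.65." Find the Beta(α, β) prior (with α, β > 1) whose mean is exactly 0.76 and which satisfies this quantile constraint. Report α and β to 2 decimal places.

α ≈ 34.17, β ≈ 10.79

With mean 0.76 fixed, write α = 0.76s, β = 0.24s where s = α+β.
Need P(θ < 0.65) = 0.05 under Beta(0.76s, 0.24s). Normal approximation: (q−m)/√(m(1−m)/s) ≈ z_{0.05} = -1.64, so s ≈ 0.76·0.24·(-1.64)²/(0.65−0.76)² = 40.8.
At s = 40.8: P(θ<0.65) ≈ 0.058. Adjusting to match 0.05 gives s ≈ 44.96.
So α = 0.76·44.96 ≈ 34.17, β = 0.24·44.96 ≈ 10.79.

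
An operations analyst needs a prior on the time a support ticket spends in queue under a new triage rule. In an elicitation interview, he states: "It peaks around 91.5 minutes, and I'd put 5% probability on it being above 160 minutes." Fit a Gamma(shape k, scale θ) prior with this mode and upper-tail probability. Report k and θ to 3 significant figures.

Gamma(k,θ) with k>1 has mode (k−1)θ, so θ = 91.5/(k−1).
Need P(X < 160) = 0.95 with θ tied to k this way. Start at k = 2, θ = 91.5: P(X<160) ≈ 0.522.
Too low — raise k to concentrate. Iterating converges to k ≈ 9.93.
Then θ = 91.5/(9.93−1) ≈ 10.2.

k ≈ 9.93, θ ≈ 10.2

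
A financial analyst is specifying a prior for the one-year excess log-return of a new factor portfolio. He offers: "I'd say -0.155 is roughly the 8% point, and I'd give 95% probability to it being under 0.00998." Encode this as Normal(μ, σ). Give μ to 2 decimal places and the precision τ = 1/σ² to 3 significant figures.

For Normal(μ,σ), the p-quantile is μ + z_p·σ. Here z_{0.08} = -1.405, z_{0.95} = 1.645.
So -0.155 = μ − 1.405σ and 0.00998 = μ + 1.645σ.
Subtracting: σ = (0.00998 − -0.155)/(1.645 − (-1.405)) = 0.05.
Then μ = -0.155 − (-1.405)·0.05 = -0.08.
Precision τ = 1/σ² = 1/0.05409² = 342.

μ = -0.08, τ = 342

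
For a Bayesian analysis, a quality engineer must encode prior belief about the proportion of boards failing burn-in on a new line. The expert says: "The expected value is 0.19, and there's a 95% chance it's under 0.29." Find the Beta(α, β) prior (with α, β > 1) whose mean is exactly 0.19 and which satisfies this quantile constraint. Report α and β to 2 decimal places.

α ≈ 8.97, β ≈ 38.24

With mean 0.19 fixed, write α = 0.19s, β = 0.81s where s = α+β.
Need P(θ < 0.29) = 0.95 under Beta(0.19s, 0.81s). Normal approximation: (q−m)/√(m(1−m)/s) ≈ z_{0.95} = 1.64, so s ≈ 0.19·0.81·(1.64)²/(0.29−0.19)² = 41.6.
At s = 41.6: P(θ<0.29) ≈ 0.940. Adjusting to match 0.95 gives s ≈ 47.21.
So α = 0.19·47.21 ≈ 8.97, β = 0.81·47.21 ≈ 38.24.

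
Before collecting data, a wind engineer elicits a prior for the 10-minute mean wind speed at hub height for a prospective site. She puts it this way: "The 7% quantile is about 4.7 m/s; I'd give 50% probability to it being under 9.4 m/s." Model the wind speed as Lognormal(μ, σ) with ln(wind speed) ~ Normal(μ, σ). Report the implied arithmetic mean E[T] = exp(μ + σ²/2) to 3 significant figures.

If T ~ Lognormal(μ,σ) then ln T ~ Normal(μ,σ), so the p-quantile of ln T is μ + z_p·σ.
ln(4.7) = 1.548 and ln(9.4) = 2.241; z_{0.07} = -1.476, z_{0.5} = 0.
σ = (2.241 − 1.548)/(0 − (-1.476)) = 0.470.
μ = 1.548 − (-1.476)·0.470 = 2.241.
E[T] = exp(μ + σ²/2) = exp(2.241 + 0.1103) = 10.5 m/s.

E[T] ≈ 10.5 m/s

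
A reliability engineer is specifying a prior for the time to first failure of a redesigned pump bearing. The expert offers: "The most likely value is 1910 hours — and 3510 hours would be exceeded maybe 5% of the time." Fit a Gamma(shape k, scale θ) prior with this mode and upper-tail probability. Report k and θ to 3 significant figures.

Gamma(k,θ) with k>1 has mode (k−1)θ, so θ = 1910/(k−1).
Need P(X < 3510) = 0.95 with θ tied to k this way. Start at k = 2, θ = 1910: P(X<3510) ≈ 0.548.
Too low — raise k to concentrate. Iterating converges to k ≈ 8.52.
Then θ = 1910/(8.52−1) ≈ 254.

k ≈ 8.52, θ ≈ 254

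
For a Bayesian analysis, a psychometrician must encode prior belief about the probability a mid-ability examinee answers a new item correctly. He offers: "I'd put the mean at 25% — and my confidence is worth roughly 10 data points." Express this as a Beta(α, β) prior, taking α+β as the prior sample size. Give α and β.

α = 2.5, β = 7.5

Under the effective-sample-size interpretation, Beta(α, β) has prior mean α/(α+β) and prior sample size α+β.
So α+β = 10 and α/(α+β) = 0.25, giving α = 0.25·10 = 2.5 and β = 10 − 2.5 = 7.5.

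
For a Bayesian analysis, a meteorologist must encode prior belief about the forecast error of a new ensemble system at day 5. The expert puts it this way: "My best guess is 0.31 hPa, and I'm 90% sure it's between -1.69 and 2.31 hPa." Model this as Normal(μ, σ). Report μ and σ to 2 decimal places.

A symmetric 90% interval runs μ ± z·σ with z = 1.645.
Half-width = 2, so σ = 2/1.645 = 1.22.
μ is the stated best guess, 0.31.

μ = 0.31, σ = 1.22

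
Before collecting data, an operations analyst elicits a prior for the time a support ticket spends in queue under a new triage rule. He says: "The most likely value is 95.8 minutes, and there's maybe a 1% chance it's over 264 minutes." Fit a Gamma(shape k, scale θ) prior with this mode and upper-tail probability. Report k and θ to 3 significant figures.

k ≈ 5.47, θ ≈ 21.4

Gamma(k,θ) with k>1 has mode (k−1)θ, so θ = 95.8/(k−1).
Need P(X < 264) = 0.99 with θ tied to k this way. Start at k = 2, θ = 95.8: P(X<264) ≈ 0.761.
Too low — raise k to concentrate. Iterating converges to k ≈ 5.47.
Then θ = 95.8/(5.47−1) ≈ 21.4.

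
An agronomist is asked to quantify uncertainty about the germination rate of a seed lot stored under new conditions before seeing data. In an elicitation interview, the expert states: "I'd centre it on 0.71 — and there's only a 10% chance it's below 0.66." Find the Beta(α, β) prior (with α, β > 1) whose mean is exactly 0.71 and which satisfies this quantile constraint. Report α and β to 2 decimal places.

With mean 0.71 fixed, write α = 0.71s, β = 0.29s where s = α+β.
Need P(θ < 0.66) = 0.1 under Beta(0.71s, 0.29s). Normal approximation: (q−m)/√(m(1−m)/s) ≈ z_{0.1} = -1.28, so s ≈ 0.71·0.29·(-1.28)²/(0.66−0.71)² = 135.3.
At s = 135.3: P(θ<0.66) ≈ 0.102. Adjusting to match 0.1 gives s ≈ 138.31.
So α = 0.71·138.31 ≈ 98.20, β = 0.29·138.31 ≈ 40.11.

α ≈ 98.20, β ≈ 40.11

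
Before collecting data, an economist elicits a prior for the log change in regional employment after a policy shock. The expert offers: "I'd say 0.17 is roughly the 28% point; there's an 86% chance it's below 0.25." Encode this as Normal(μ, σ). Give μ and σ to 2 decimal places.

The p-quantile of Normal(μ,σ) is μ + z_p·σ, with z_{0.28} = -0.5828 and z_{0.86} = 1.08.
Eliminate σ: μ = (z₂·x₁ − z₁·x₂)/(z₂ − z₁) = (1.08·0.17 − (-0.5828)·0.25)/1.663 = 0.20.
Then σ = (x₂ − x₁)/(z₂ − z₁) = (0.25 − 0.17)/1.663 = 0.05.

μ = 0.20, σ = 0.05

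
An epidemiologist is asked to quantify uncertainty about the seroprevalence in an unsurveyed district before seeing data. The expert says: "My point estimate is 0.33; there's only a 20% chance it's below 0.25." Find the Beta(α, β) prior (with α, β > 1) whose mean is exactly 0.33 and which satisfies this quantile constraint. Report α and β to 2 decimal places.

With mean 0.33 fixed, write α = 0.33s, β = 0.67s where s = α+β.
Need P(θ < 0.25) = 0.2 under Beta(0.33s, 0.67s). Normal approximation: (q−m)/√(m(1−m)/s) ≈ z_{0.2} = -0.842, so s ≈ 0.33·0.67·(-0.842)²/(0.25−0.33)² = 24.5.
At s = 24.5: P(θ<0.25) ≈ 0.204. Adjusting to match 0.2 gives s ≈ 25.20.
So α = 0.33·25.20 ≈ 8.31, β = 0.67·25.20 ≈ 16.88.

α ≈ 8.31, β ≈ 16.88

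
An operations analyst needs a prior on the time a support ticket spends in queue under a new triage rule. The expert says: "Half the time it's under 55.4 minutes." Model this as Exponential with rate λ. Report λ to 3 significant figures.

λ ≈ 0.0125

Exponential median = ln 2 / λ, so λ = ln 2 / 55.4 = 0.0125.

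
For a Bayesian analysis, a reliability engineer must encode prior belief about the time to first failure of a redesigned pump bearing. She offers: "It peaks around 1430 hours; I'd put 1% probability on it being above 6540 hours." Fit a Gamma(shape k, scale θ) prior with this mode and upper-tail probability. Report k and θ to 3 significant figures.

Gamma(k,θ) with k>1 has mode (k−1)θ, so θ = 1430/(k−1).
Need P(X < 6540) = 0.99 with θ tied to k this way. Start at k = 2, θ = 1430: P(X<6540) ≈ 0.942.
Too low — raise k to concentrate. Iterating converges to k ≈ 2.74.
Then θ = 1430/(2.74−1) ≈ 821.

k ≈ 2.74, θ ≈ 821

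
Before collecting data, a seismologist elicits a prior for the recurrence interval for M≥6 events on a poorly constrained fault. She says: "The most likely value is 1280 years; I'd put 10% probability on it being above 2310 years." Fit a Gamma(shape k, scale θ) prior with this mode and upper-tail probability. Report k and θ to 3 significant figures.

k ≈ 6.46, θ ≈ 234

Gamma(k,θ) with k>1 has mode (k−1)θ, so θ = 1280/(k−1).
Need P(X < 2310) = 0.9 with θ tied to k this way. Start at k = 2, θ = 1280: P(X<2310) ≈ 0.539.
Too low — raise k to concentrate. Iterating converges to k ≈ 6.46.
Then θ = 1280/(6.46−1) ≈ 234.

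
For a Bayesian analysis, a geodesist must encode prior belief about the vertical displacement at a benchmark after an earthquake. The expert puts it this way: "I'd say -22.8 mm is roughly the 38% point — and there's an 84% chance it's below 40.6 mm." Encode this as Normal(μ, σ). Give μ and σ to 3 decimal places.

μ = -7.901, σ = 48.772

The p-quantile of Normal(μ,σ) is μ + z_p·σ, with z_{0.38} = -0.3055 and z_{0.84} = 0.9945.
Eliminate σ: μ = (z₂·x₁ − z₁·x₂)/(z₂ − z₁) = (0.9945·-22.8 − (-0.3055)·40.6)/1.3 = -7.901.
Then σ = (x₂ − x₁)/(z₂ − z₁) = (40.6 − -22.8)/1.3 = 48.772.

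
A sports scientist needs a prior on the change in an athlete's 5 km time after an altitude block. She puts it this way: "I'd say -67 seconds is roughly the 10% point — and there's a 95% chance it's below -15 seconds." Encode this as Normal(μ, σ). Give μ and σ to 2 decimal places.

μ = -44.23, σ = 17.77

For Normal(μ,σ), the p-quantile is μ + z_p·σ. Here z_{0.1} = -1.282, z_{0.95} = 1.645.
So -67 = μ − 1.282σ and -15 = μ + 1.645σ.
Subtracting: σ = (-15 − -67)/(1.645 − (-1.282)) = 17.77.
Then μ = -67 − (-1.282)·17.77 = -44.23.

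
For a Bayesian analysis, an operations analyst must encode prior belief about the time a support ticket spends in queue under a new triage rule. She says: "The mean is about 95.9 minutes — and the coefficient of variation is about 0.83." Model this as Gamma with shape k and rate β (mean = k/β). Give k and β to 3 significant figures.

For Gamma(k, rate β): mean = k/β, variance = k/β², so CV = 1/√k.
CV = 0.83, hence k = 1/CV² = 1.45.
Then β = k/mean = 1.45/95.9 = 0.0151.

k ≈ 1.45, β ≈ 0.0151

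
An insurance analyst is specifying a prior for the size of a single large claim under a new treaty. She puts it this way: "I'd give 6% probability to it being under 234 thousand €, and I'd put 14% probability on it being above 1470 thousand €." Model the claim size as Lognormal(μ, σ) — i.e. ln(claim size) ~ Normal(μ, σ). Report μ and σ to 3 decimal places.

μ ≈ 6.540, σ ≈ 0.697

If T ~ Lognormal(μ,σ) then ln T ~ Normal(μ,σ), so the p-quantile of ln T is μ + z_p·σ.
ln(234) = 5.455 and ln(1470) = 7.293; z_{0.06} = -1.555, z_{0.86} = 1.08.
σ = (7.293 − 5.455)/(1.08 − (-1.555)) = 0.697.
μ = 5.455 − (-1.555)·0.697 = 6.540.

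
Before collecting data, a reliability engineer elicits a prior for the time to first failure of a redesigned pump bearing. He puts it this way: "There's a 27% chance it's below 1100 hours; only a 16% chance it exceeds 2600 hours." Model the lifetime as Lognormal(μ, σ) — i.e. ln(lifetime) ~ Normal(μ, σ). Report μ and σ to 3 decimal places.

μ ≈ 7.331, σ ≈ 0.535

If T ~ Lognormal(μ,σ) then ln T ~ Normal(μ,σ), so the p-quantile of ln T is μ + z_p·σ.
ln(1100) = 7.003 and ln(2600) = 7.863; z_{0.27} = -0.6128, z_{0.84} = 0.9945.
σ = (7.863 − 7.003)/(0.9945 − (-0.6128)) = 0.535.
μ = 7.003 − (-0.6128)·0.535 = 7.331.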